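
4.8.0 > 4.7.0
True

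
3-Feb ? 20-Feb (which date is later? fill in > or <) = <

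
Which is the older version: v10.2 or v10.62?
v10.2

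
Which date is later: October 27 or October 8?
October 27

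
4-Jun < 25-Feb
False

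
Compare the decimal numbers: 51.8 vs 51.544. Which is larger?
51.8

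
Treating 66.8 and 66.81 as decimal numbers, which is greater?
66.81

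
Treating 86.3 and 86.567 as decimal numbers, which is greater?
86.567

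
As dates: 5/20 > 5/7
True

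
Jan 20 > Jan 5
True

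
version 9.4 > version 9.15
False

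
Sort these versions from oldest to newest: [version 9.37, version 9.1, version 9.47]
[version 9.1, version 9.37, version 9.47]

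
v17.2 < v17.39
True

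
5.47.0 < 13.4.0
True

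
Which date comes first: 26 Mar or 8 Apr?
26 Mar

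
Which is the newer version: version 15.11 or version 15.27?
version 15.27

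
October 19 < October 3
False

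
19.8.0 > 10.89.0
True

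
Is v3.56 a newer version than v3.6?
Yes. Version numbers are compared segment by segment as integers, not as decimals: minor version 56 > 6, so v3.56 > v3.6 (even though the decimal 3.56 < 3.6).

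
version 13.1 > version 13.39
False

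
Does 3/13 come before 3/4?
No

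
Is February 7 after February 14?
No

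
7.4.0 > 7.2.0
True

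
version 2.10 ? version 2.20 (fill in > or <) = <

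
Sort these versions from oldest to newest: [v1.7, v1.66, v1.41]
[v1.7, v1.41, v1.66]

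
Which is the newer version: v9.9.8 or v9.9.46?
v9.9.46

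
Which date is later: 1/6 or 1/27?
1/27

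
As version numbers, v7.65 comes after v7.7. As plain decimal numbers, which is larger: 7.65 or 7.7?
7.7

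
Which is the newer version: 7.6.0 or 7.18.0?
7.18.0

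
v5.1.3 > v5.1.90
False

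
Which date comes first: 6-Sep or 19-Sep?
6-Sep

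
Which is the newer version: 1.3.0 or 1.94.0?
1.94.0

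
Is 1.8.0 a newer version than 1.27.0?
No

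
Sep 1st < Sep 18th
True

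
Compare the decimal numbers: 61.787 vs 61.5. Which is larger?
61.787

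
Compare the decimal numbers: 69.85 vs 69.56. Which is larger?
69.85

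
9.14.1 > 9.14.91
False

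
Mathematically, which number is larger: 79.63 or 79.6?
79.63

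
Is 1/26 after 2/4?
No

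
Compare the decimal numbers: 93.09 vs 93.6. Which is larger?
93.6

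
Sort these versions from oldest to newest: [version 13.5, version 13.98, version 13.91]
[version 13.5, version 13.91, version 13.98]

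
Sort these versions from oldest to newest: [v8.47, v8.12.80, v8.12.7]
[v8.12.7, v8.12.80, v8.47]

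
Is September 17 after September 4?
Yes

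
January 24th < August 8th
True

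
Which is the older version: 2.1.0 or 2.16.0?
2.1.0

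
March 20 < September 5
True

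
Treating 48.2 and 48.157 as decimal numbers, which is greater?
48.2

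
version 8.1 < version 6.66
False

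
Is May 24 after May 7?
Yes. Day 24 comes after day 7 in May — this is a date comparison, not a decimal one (the decimal 5.24 would be smaller than 5.7).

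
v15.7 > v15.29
False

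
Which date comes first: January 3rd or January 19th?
January 3rd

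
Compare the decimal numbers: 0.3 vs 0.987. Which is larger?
0.987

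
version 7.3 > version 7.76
False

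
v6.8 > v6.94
False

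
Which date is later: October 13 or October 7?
October 13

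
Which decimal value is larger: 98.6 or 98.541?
98.6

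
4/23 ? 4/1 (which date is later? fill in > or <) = >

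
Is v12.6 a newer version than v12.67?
No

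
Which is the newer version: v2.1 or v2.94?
v2.94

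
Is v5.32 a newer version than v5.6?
Yes. Version numbers are compared segment by segment as integers, not as decimals: minor version 32 > 6, so v5.32 > v5.6 (even though the decimal 5.32 < 5.6).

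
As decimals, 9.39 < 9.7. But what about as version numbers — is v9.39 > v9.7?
True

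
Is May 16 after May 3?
Yes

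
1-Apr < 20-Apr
True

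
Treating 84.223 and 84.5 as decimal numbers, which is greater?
84.5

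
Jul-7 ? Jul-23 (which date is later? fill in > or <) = <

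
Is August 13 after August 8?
Yes. Day 13 comes after day 8 in August — this is a date comparison, not a decimal one (the decimal 8.13 would be smaller than 8.8).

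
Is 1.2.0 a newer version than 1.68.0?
No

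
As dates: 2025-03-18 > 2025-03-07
True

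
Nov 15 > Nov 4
True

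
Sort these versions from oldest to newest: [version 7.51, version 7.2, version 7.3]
[version 7.2, version 7.3, version 7.51]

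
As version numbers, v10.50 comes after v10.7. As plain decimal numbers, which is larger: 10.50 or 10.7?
10.7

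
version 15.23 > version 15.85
False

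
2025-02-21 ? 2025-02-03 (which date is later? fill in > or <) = >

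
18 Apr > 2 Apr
True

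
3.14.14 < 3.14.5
False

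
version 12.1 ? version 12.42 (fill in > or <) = <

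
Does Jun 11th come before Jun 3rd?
No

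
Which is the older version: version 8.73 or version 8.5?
version 8.5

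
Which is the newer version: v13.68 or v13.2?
v13.68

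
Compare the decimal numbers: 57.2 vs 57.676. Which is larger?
57.676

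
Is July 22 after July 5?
Yes. Day 22 comes after day 5 in July — this is a date comparison, not a decimal one (the decimal 7.22 would be smaller than 7.5).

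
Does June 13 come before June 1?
No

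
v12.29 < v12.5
False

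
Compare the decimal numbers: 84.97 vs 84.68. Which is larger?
84.97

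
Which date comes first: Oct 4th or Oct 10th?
Oct 4th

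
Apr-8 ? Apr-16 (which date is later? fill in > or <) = <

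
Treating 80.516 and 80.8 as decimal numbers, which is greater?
80.8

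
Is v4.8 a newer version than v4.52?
No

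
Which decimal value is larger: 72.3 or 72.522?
72.522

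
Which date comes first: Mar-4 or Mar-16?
Mar-4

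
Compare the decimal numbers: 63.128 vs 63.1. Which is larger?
63.128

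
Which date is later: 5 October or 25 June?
5 October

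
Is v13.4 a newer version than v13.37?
No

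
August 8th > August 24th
False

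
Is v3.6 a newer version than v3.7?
No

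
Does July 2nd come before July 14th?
Yes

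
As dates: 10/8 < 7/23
False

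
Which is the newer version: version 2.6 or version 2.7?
version 2.7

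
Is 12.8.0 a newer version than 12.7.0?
Yes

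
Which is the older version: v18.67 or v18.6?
v18.6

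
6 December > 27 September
True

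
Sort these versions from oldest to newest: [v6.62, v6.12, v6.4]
[v6.4, v6.12, v6.62]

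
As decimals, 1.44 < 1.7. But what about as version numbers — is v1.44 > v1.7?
True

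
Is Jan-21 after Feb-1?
No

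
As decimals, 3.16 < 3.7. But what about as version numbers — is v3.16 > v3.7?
True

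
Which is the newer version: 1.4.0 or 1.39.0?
1.39.0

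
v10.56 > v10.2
True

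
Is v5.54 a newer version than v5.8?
Yes. Version numbers are compared segment by segment as integers, not as decimals: minor version 54 > 8, so v5.54 > v5.8 (even though the decimal 5.54 < 5.8).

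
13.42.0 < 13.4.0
False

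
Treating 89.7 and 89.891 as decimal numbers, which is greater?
89.891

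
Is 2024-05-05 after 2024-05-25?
No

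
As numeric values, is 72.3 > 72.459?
False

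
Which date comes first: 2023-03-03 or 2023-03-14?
2023-03-03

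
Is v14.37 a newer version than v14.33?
Yes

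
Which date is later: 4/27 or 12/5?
12/5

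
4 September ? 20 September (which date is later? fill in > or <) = <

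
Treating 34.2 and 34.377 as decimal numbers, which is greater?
34.377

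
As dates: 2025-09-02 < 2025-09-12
True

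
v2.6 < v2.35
True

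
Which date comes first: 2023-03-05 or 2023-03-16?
2023-03-05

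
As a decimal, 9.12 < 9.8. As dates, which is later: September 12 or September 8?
September 12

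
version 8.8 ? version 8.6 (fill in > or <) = >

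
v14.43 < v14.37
False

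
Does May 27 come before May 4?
No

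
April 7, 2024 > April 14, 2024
False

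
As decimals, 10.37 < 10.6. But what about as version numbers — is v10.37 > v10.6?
True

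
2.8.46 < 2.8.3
False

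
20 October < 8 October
False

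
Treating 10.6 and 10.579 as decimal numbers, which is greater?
10.6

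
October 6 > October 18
False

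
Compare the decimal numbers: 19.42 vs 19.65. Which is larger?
19.65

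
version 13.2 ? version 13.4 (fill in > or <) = <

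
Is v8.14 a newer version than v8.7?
Yes. Version numbers are compared segment by segment as integers, not as decimals: minor version 14 > 7, so v8.14 > v8.7 (even though the decimal 8.14 < 8.7).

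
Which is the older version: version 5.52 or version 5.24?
version 5.24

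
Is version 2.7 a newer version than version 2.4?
Yes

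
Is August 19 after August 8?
Yes. Day 19 comes after day 8 in August — this is a date comparison, not a decimal one (the decimal 8.19 would be smaller than 8.8).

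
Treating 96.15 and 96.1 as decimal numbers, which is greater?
96.15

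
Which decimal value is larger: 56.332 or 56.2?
56.332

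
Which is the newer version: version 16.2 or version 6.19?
version 16.2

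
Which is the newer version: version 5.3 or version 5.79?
version 5.79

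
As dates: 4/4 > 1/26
True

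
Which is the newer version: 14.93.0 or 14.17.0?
14.93.0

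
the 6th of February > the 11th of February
False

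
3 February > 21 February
False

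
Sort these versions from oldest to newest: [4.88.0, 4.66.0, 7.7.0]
[4.66.0, 4.88.0, 7.7.0]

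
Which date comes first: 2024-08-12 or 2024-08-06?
2024-08-06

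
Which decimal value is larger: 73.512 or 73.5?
73.512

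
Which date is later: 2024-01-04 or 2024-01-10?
2024-01-10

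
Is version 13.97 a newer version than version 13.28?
Yes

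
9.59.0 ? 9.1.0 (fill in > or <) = >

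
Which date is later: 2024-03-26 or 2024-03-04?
2024-03-26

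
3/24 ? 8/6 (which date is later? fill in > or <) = <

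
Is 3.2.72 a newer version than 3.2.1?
Yes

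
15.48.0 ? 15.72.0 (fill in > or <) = <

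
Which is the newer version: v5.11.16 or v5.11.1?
v5.11.16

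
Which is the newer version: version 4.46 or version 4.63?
version 4.63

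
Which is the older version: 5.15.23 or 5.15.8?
5.15.8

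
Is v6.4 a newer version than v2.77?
Yes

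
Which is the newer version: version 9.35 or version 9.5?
version 9.35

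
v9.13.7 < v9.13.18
True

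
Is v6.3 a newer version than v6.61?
No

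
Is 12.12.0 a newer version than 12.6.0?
Yes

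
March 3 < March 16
True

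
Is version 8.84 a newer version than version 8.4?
Yes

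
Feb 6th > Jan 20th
True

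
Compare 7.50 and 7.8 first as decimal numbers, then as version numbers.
As decimals: 7.50 < 7.8. As versions: v7.50 > v7.8 (minor version 50 > 8).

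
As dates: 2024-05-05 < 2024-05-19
True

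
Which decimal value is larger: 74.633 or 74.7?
74.7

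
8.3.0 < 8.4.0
True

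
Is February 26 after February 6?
Yes. Day 26 comes after day 6 in February — this is a date comparison, not a decimal one (the decimal 2.26 would be smaller than 2.6).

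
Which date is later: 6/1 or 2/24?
6/1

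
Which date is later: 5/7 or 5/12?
5/12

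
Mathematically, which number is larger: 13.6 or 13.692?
13.692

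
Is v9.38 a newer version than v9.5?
Yes. Version numbers are compared segment by segment as integers, not as decimals: minor version 38 > 5, so v9.38 > v9.5 (even though the decimal 9.38 < 9.5).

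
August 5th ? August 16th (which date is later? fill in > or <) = <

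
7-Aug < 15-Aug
True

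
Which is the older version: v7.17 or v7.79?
v7.17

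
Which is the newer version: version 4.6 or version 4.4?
version 4.6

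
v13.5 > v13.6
False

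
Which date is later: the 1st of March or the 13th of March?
the 13th of March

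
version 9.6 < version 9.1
False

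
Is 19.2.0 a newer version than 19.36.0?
No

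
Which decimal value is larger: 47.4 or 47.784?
47.784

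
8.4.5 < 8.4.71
True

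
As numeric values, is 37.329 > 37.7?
False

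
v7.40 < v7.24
False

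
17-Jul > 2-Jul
True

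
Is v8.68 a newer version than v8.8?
Yes. Version numbers are compared segment by segment as integers, not as decimals: minor version 68 > 8, so v8.68 > v8.8 (even though the decimal 8.68 < 8.8).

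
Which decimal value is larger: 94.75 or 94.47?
94.75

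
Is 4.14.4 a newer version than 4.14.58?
No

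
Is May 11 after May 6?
Yes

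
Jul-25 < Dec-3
True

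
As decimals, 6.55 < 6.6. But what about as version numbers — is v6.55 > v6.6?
True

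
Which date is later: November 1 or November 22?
November 22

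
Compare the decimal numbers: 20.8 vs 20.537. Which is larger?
20.8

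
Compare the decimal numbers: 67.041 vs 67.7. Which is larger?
67.7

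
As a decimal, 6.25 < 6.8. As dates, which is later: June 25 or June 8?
June 25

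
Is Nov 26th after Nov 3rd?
Yes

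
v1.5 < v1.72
True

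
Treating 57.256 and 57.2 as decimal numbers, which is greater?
57.256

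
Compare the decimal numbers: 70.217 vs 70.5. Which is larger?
70.5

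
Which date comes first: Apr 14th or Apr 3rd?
Apr 3rd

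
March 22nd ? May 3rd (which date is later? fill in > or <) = <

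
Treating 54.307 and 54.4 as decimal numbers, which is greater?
54.4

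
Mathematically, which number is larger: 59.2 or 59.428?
59.428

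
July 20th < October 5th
True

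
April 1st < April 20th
True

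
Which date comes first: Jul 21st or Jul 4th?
Jul 4th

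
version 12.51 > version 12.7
True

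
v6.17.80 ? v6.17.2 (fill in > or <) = >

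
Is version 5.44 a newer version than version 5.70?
No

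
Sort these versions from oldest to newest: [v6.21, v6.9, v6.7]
[v6.7, v6.9, v6.21]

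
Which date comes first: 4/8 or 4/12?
4/8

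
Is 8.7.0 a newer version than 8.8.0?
No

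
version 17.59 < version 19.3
True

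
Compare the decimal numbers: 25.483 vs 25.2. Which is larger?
25.483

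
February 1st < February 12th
True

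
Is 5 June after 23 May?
Yes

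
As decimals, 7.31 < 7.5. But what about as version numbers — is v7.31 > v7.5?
True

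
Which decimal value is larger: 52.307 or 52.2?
52.307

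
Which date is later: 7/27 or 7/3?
7/27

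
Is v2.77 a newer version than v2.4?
Yes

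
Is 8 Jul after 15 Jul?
No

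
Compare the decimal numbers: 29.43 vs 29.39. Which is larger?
29.43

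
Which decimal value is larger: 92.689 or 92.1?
92.689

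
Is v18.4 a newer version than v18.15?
No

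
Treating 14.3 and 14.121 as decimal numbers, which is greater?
14.3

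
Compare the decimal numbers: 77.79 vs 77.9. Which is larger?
77.9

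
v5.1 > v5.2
False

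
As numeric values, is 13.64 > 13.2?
True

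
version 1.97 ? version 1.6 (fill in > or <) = >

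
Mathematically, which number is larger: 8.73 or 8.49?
8.73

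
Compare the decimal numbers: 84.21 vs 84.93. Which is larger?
84.93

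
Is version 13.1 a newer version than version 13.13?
No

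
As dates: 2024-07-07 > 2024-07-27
False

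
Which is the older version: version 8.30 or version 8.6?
version 8.6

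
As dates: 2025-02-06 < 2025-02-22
True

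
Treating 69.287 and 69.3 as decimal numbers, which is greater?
69.3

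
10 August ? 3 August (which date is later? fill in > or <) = >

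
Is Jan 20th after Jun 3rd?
No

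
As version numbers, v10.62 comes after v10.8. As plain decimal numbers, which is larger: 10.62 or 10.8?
10.8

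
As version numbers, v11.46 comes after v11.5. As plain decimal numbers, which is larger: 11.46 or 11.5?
11.5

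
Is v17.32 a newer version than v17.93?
No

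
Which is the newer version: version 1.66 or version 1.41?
version 1.66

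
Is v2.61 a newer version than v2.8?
Yes. Version numbers are compared segment by segment as integers, not as decimals: minor version 61 > 8, so v2.61 > v2.8 (even though the decimal 2.61 < 2.8).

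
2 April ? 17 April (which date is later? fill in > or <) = <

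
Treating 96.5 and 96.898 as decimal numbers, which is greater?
96.898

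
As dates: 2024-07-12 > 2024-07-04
True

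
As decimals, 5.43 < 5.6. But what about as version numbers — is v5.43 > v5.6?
True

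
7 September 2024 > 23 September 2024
False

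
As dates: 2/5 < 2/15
True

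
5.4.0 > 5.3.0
True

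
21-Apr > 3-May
False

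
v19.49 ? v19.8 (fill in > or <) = >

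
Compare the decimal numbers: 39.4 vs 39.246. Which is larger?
39.4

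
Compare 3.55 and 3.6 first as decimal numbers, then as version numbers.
As decimals: 3.55 < 3.6. As versions: v3.55 > v3.6 (minor version 55 > 6).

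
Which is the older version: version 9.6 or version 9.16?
version 9.6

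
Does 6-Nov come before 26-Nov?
Yes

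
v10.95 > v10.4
True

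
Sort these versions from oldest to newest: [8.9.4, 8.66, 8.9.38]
[8.9.4, 8.9.38, 8.66]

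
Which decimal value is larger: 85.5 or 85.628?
85.628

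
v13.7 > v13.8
False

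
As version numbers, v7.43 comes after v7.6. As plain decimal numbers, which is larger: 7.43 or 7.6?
7.6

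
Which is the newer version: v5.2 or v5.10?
v5.10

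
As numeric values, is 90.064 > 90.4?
False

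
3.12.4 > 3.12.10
False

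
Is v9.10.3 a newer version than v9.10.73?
No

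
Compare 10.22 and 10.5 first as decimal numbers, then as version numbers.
As decimals: 10.22 < 10.5. As versions: v10.22 > v10.5 (minor version 22 > 5).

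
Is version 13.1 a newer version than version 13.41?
No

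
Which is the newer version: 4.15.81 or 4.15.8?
4.15.81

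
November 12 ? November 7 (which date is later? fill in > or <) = >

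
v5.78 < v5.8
False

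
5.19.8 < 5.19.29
True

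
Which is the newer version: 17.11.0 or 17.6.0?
17.11.0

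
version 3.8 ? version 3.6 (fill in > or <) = >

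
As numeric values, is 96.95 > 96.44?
True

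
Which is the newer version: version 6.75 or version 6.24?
version 6.75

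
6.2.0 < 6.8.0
True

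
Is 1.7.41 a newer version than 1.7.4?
Yes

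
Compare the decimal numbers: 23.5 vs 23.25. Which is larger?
23.5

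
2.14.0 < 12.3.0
True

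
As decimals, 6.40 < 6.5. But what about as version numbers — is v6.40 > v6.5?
True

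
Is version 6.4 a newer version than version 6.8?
No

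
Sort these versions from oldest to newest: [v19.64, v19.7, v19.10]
[v19.7, v19.10, v19.64]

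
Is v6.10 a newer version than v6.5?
Yes. Version numbers are compared segment by segment as integers, not as decimals: minor version 10 > 5, so v6.10 > v6.5 (even though the decimal 6.10 < 6.5).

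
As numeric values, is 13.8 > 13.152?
True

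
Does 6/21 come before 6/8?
No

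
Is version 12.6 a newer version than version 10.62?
Yes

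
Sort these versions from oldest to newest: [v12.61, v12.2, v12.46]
[v12.2, v12.46, v12.61]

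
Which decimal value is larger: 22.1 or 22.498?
22.498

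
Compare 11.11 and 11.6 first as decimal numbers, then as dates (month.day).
As decimals: 11.11 < 11.6. As dates: 11/11 is later than 11/6 (day 11 > day 6).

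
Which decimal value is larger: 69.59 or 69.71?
69.71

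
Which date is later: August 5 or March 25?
August 5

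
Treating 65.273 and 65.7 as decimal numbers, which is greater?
65.7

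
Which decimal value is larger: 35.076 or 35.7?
35.7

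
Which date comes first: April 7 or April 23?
April 7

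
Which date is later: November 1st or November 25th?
November 25th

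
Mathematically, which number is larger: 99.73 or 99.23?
99.73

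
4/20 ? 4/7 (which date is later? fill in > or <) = >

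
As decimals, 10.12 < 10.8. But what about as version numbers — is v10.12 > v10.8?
True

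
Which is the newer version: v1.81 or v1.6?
v1.81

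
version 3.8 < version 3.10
True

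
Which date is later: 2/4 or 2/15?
2/15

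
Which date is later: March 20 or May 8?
May 8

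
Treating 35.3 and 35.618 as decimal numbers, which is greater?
35.618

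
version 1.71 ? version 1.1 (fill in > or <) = >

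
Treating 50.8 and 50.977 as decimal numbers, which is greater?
50.977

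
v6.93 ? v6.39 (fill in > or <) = >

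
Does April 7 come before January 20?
No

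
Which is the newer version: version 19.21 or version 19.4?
version 19.21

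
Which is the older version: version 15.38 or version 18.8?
version 15.38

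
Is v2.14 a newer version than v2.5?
Yes. Version numbers are compared segment by segment as integers, not as decimals: minor version 14 > 5, so v2.14 > v2.5 (even though the decimal 2.14 < 2.5).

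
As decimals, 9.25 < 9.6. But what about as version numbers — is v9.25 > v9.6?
True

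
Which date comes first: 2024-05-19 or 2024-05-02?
2024-05-02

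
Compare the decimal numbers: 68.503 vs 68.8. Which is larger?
68.8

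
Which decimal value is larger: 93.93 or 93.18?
93.93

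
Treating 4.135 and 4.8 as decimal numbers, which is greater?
4.8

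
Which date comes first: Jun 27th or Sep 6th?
Jun 27th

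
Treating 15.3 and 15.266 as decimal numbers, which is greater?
15.3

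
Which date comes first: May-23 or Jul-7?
May-23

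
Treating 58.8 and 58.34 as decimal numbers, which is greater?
58.8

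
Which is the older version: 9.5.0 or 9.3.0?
9.3.0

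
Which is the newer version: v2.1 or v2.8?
v2.8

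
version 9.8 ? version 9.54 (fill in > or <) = <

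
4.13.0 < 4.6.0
False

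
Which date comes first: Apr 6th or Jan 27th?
Jan 27th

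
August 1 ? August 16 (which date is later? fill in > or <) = <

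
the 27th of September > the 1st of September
True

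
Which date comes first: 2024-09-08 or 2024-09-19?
2024-09-08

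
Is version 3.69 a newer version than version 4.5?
No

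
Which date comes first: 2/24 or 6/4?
2/24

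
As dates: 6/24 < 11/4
True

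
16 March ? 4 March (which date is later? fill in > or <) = >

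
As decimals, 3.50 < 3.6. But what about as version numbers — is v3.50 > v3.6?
True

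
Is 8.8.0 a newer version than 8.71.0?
No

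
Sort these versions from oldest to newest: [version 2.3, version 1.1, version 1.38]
[version 1.1, version 1.38, version 2.3]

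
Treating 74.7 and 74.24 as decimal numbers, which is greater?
74.7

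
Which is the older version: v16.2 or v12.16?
v12.16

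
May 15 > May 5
True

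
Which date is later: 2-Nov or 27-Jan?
2-Nov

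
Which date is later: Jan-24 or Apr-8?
Apr-8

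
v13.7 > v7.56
True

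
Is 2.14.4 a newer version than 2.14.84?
No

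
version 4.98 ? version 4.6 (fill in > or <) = >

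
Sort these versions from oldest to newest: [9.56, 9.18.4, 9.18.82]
[9.18.4, 9.18.82, 9.56]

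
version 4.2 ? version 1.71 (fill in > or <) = >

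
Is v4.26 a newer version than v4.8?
Yes. Version numbers are compared segment by segment as integers, not as decimals: minor version 26 > 8, so v4.26 > v4.8 (even though the decimal 4.26 < 4.8).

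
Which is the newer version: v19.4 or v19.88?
v19.88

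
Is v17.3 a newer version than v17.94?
No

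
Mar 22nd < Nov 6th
True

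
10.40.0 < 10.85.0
True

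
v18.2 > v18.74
False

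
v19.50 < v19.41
False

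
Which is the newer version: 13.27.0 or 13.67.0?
13.67.0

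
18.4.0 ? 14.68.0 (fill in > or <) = >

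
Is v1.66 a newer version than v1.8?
Yes. Version numbers are compared segment by segment as integers, not as decimals: minor version 66 > 8, so v1.66 > v1.8 (even though the decimal 1.66 < 1.8).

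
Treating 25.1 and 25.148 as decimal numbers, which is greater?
25.148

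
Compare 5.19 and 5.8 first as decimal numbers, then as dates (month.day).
As decimals: 5.19 < 5.8. As dates: 5/19 is later than 5/8 (day 19 > day 8).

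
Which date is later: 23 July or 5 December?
5 December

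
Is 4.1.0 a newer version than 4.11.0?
No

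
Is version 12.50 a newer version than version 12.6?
Yes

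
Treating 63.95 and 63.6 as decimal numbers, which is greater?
63.95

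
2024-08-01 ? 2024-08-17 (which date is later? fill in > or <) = <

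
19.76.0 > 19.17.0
True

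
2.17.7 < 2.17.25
True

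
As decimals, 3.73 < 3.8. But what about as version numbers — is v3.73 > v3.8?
True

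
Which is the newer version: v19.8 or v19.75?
v19.75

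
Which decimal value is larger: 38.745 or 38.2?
38.745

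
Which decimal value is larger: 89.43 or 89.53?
89.53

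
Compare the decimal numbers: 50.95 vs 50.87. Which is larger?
50.95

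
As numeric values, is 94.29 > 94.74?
False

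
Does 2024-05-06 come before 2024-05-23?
Yes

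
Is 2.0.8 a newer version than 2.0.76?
No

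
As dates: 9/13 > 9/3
True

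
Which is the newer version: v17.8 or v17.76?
v17.76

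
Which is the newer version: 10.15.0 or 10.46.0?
10.46.0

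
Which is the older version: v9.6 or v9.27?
v9.6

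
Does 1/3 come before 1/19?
Yes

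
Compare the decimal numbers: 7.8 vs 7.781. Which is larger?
7.8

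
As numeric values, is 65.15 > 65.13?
True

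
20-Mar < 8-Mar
False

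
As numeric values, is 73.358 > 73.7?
False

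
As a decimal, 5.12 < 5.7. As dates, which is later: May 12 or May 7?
May 12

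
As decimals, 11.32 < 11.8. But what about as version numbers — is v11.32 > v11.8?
True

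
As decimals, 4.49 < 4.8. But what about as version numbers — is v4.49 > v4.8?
True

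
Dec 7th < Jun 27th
False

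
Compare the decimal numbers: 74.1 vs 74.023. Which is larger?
74.1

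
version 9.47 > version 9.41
True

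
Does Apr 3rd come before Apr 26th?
Yes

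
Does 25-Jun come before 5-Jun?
No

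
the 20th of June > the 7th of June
True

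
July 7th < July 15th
True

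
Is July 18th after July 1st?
Yes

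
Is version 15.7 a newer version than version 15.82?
No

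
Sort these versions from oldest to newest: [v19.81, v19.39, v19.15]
[v19.15, v19.39, v19.81]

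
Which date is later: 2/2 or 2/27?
2/27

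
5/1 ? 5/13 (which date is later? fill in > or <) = <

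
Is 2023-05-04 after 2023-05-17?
No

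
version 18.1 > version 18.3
False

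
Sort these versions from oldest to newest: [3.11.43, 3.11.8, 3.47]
[3.11.8, 3.11.43, 3.47]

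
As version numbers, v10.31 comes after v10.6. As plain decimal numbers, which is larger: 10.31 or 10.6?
10.6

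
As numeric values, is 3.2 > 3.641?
False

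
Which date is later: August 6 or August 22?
August 22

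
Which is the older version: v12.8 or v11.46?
v11.46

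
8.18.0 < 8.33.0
True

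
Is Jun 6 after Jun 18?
No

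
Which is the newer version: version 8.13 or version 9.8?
version 9.8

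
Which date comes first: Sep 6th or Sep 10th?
Sep 6th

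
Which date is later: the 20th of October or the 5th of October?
the 20th of October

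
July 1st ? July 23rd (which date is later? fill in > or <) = <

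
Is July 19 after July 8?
Yes. Day 19 comes after day 8 in July — this is a date comparison, not a decimal one (the decimal 7.19 would be smaller than 7.8).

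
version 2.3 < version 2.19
True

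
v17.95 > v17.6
True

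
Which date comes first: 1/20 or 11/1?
1/20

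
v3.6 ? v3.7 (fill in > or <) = <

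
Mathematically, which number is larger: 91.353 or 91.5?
91.5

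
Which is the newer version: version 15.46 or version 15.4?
version 15.46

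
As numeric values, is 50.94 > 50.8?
True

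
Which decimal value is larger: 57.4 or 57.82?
57.82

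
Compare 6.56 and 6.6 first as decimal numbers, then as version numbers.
As decimals: 6.56 < 6.6. As versions: v6.56 > v6.6 (minor version 56 > 6).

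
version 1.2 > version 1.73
False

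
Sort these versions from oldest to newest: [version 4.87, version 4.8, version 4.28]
[version 4.8, version 4.28, version 4.87]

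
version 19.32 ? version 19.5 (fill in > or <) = >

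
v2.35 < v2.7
False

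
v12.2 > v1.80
True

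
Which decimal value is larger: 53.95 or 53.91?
53.95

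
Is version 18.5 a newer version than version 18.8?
No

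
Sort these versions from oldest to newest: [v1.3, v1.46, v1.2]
[v1.2, v1.3, v1.46]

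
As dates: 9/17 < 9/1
False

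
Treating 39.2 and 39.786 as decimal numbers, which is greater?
39.786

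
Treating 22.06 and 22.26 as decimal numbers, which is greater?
22.26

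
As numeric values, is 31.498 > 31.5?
False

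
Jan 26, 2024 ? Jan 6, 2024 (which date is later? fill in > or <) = >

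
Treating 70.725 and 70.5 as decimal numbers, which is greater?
70.725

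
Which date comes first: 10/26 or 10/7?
10/7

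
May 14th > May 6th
True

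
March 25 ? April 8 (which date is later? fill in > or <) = <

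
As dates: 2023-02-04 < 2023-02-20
True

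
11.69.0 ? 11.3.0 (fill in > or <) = >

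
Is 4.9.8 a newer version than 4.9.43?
No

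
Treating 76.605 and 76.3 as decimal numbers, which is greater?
76.605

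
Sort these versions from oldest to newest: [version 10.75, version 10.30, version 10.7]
[version 10.7, version 10.30, version 10.75]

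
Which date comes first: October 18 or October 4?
October 4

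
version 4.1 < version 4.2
True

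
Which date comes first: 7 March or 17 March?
7 March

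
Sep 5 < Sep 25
True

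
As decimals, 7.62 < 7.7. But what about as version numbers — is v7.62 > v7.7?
True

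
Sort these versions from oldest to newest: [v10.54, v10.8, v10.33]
[v10.8, v10.33, v10.54]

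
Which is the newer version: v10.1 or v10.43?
v10.43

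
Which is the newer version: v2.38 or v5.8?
v5.8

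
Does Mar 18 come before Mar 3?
No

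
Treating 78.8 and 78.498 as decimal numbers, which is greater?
78.8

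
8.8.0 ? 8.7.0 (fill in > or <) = >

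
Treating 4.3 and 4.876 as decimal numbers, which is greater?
4.876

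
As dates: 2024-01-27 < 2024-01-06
False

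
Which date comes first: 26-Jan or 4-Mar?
26-Jan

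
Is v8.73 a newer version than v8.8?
Yes. Version numbers are compared segment by segment as integers, not as decimals: minor version 73 > 8, so v8.73 > v8.8 (even though the decimal 8.73 < 8.8).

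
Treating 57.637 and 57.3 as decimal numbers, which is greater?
57.637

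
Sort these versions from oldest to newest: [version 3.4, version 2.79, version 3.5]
[version 2.79, version 3.4, version 3.5]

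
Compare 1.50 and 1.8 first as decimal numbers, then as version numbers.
As decimals: 1.50 < 1.8. As versions: v1.50 > v1.8 (minor version 50 > 8).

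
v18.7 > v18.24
False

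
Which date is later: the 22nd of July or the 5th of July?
the 22nd of July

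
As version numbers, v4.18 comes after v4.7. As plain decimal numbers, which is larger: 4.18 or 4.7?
4.7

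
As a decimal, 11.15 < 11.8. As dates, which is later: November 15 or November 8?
November 15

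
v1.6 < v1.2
False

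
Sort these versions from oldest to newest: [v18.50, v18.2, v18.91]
[v18.2, v18.50, v18.91]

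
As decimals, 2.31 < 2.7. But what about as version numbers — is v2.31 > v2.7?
True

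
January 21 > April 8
False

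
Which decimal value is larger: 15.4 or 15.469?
15.469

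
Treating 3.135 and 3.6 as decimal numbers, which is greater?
3.6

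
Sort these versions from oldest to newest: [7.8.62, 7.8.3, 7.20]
[7.8.3, 7.8.62, 7.20]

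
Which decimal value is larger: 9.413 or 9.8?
9.8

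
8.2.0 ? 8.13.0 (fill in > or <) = <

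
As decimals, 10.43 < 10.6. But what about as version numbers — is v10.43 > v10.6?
True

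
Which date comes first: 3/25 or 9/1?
3/25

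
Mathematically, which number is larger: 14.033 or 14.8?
14.8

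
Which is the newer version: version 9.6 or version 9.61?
version 9.61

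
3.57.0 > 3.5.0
True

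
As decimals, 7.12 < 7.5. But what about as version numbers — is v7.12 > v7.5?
True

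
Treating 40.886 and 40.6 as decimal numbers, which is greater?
40.886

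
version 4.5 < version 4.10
True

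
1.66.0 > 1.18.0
True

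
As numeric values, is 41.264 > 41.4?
False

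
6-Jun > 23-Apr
True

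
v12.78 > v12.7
True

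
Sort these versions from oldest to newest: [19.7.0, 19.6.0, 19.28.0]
[19.6.0, 19.7.0, 19.28.0]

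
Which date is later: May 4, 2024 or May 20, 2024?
May 20, 2024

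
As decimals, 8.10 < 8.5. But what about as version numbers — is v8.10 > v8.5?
True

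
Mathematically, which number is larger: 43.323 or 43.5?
43.5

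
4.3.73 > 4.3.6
True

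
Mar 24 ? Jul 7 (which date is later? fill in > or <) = <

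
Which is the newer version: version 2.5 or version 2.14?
version 2.14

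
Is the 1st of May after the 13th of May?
No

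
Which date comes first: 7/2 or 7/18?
7/2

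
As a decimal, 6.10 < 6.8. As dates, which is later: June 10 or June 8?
June 10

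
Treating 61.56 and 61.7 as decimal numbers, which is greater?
61.7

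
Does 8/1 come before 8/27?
Yes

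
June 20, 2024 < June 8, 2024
False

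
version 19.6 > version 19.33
False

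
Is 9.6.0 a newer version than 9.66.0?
No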